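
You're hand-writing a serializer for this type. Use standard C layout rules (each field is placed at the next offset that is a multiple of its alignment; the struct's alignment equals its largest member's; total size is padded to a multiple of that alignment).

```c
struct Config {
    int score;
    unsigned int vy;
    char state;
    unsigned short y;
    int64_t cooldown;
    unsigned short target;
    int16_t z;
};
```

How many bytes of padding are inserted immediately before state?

@0: score [4B, align 4] → 4
@4: vy [4B, align 4] → 8
@8: state [1B, align 1] → 9

0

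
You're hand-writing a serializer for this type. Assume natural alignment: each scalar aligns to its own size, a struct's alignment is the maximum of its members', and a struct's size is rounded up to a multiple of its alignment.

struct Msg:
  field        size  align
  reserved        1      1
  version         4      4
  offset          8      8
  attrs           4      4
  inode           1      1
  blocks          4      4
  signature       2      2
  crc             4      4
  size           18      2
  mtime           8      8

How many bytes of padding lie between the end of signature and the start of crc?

reserved at 0 (size 1, align 1) → ends 1
pad 3 to align 4 for version
version at 4 (size 4, align 4) → ends 8
offset at 8 (size 8, align 8) → ends 16
attrs at 16 (size 4, align 4) → ends 20
inode at 20 (size 1, align 1) → ends 21
pad 3 to align 4 for blocks
blocks at 24 (size 4, align 4) → ends 28
signature at 28 (size 2, align 2) → ends 30
pad 2 to align 4 for crc
crc at 32 (size 4, align 4) → ends 36

2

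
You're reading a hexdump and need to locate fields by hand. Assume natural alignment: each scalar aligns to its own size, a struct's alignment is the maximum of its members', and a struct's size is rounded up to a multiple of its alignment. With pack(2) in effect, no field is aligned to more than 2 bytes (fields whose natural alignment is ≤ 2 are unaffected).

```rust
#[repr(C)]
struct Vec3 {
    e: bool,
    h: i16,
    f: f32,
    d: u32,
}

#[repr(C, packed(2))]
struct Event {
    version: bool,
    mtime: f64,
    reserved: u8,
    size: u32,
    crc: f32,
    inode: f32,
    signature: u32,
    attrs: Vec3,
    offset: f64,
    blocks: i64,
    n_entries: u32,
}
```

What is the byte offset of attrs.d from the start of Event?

Vec3: e at 0 (size 1, align 1) → ends 1; pad 1 to align 2 for h; h at 2 (size 2, align 2) → ends 4; f at 4 (size 4, align 4) → ends 8; d at 8 (size 4, align 4) → ends 12; total 12 bytes, alignment 4
version at 0 (size 1, align 1) → ends 1
pad 1 to align 2 for mtime
mtime at 2 (size 8, align 2) → ends 10
reserved at 10 (size 1, align 1) → ends 11
pad 1 to align 2 for size
size at 12 (size 4, align 2) → ends 16
crc at 16 (size 4, align 2) → ends 20
inode at 20 (size 4, align 2) → ends 24
signature at 24 (size 4, align 2) → ends 28
attrs at 28 (size 12, align 2) → ends 40
within Vec3: d at 8
28 + 8 = 36

36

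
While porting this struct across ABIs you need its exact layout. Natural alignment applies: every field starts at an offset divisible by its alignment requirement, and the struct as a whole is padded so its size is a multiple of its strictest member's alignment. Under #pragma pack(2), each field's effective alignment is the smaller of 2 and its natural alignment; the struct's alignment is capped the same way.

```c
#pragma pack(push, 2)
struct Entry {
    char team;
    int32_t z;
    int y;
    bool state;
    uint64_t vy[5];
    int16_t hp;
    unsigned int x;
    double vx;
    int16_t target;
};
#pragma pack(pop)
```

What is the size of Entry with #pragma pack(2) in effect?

68

@0: team [1B, align 1] → 1
+1 pad (align 2)
@2: z [4B, align 2] → 6
@6: y [4B, align 2] → 10
@10: state [1B, align 1] → 11
+1 pad (align 2)
@12: vy [40B, align 2] → 52
@52: hp [2B, align 2] → 54
@54: x [4B, align 2] → 58
@58: vx [8B, align 2] → 66
@66: target [2B, align 2] → 68
size 68, align 2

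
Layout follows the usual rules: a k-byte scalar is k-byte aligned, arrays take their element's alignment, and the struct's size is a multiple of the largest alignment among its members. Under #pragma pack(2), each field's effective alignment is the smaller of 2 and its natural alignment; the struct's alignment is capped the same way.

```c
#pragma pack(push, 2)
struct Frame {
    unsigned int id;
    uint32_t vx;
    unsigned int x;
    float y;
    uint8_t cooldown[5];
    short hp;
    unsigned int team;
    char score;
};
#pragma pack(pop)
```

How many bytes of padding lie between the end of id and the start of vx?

0

0..4  id  (4B, 2-aligned)
4..8  vx  (4B, 2-aligned)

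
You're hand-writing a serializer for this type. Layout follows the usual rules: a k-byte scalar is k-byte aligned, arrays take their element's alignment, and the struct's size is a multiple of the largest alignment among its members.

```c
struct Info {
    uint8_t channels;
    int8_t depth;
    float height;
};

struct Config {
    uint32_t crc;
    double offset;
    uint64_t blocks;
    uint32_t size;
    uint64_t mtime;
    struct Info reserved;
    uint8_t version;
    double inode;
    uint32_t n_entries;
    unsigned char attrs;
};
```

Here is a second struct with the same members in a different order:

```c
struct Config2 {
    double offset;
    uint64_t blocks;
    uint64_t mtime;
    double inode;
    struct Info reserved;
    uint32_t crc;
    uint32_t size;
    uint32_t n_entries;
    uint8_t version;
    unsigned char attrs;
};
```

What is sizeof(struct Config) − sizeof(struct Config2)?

Info: @0: channels [1B, align 1] → 1; @1: depth [1B, align 1] → 2; +2 pad (align 4); @4: height [4B, align 4] → 8; size 8, align 4
@0: crc [4B, align 4] → 4
+4 pad (align 8)
@8: offset [8B, align 8] → 16
@16: blocks [8B, align 8] → 24
@24: size [4B, align 4] → 28
+4 pad (align 8)
@32: mtime [8B, align 8] → 40
@40: reserved [8B, align 4] → 48
@48: version [1B, align 1] → 49
+7 pad (align 8)
@56: inode [8B, align 8] → 64
@64: n_entries [4B, align 4] → 68
@68: attrs [1B, align 1] → 69
+3 tail pad (align 8)
size 72, align 8
— Config2 —
@0: offset [8B, align 8] → 8
@8: blocks [8B, align 8] → 16
@16: mtime [8B, align 8] → 24
@24: inode [8B, align 8] → 32
@32: reserved [8B, align 4] → 40
@40: crc [4B, align 4] → 44
@44: size [4B, align 4] → 48
@48: n_entries [4B, align 4] → 52
@52: version [1B, align 1] → 53
@53: attrs [1B, align 1] → 54
+2 tail pad (align 8)
size 56, align 8
72 − 56 = 16

16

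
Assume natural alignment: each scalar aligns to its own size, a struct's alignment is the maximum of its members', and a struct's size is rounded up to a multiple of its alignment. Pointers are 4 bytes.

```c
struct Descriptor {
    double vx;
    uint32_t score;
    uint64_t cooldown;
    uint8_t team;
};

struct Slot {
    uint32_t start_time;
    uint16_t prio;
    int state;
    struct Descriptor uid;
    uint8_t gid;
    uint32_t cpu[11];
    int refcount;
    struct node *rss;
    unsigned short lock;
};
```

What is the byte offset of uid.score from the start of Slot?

24

Descriptor: @0: vx [8B, align 8] → 8; @8: score [4B, align 4] → 12; +4 pad (align 8); @16: cooldown [8B, align 8] → 24; @24: team [1B, align 1] → 25; +7 tail pad (align 8); size 32, align 8
@0: start_time [4B, align 4] → 4
@4: prio [2B, align 2] → 6
+2 pad (align 4)
@8: state [4B, align 4] → 12
+4 pad (align 8)
@16: uid [32B, align 8] → 48
within Descriptor: score at 8
16 + 8 = 24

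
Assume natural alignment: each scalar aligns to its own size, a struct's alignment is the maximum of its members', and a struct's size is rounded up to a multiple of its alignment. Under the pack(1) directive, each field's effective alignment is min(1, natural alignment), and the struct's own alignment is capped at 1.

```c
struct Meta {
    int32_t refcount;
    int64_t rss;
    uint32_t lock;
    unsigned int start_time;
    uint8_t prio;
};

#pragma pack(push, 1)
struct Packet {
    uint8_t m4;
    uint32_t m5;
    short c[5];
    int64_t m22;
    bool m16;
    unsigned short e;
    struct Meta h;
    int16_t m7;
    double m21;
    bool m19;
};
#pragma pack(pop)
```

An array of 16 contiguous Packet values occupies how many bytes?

Meta: 0..4  refcount  (4B, 4-aligned); 4..8  -- padding (4B); 8..16  rss  (8B, 8-aligned); 16..20  lock  (4B, 4-aligned); 20..24  start_time  (4B, 4-aligned); 24..25  prio  (1B, 1-aligned); 25..32  -- tail padding (7B); sizeof = 32, alignof = 8
0..1  m4  (1B, 1-aligned)
1..5  m5  (4B, 1-aligned)
5..15  c  (10B, 1-aligned)
15..23  m22  (8B, 1-aligned)
23..24  m16  (1B, 1-aligned)
24..26  e  (2B, 1-aligned)
26..58  h  (32B, 1-aligned)
58..60  m7  (2B, 1-aligned)
60..68  m21  (8B, 1-aligned)
68..69  m19  (1B, 1-aligned)
sizeof = 69, alignof = 1
array of 16: 16 × 69 = 1104

1104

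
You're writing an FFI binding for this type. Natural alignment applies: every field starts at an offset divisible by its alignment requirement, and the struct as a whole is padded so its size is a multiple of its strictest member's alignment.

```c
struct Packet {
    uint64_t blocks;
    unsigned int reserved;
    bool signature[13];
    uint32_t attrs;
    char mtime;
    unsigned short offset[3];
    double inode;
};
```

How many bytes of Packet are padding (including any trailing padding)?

blocks at 0 (size 8, align 8) → ends 8
reserved at 8 (size 4, align 4) → ends 12
signature at 12 (size 13, align 1) → ends 25
pad 3 to align 4 for attrs
attrs at 28 (size 4, align 4) → ends 32
mtime at 32 (size 1, align 1) → ends 33
pad 1 to align 2 for offset
offset at 34 (size 6, align 2) → ends 40
inode at 40 (size 8, align 8) → ends 48
total 48 bytes, alignment 8
data bytes 44, size 48 → padding 4

4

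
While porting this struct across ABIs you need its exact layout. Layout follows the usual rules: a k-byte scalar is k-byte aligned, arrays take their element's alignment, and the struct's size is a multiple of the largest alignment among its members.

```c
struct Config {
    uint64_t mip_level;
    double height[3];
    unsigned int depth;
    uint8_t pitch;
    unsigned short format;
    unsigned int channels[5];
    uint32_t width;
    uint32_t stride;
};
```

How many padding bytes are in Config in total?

5

mip_level at 0 (size 8, align 8) → ends 8
height at 8 (size 24, align 8) → ends 32
depth at 32 (size 4, align 4) → ends 36
pitch at 36 (size 1, align 1) → ends 37
pad 1 to align 2 for format
format at 38 (size 2, align 2) → ends 40
channels at 40 (size 20, align 4) → ends 60
width at 60 (size 4, align 4) → ends 64
stride at 64 (size 4, align 4) → ends 68
tail pad 4 to reach multiple of 8
total 72 bytes, alignment 8
data bytes 67, size 72 → padding 5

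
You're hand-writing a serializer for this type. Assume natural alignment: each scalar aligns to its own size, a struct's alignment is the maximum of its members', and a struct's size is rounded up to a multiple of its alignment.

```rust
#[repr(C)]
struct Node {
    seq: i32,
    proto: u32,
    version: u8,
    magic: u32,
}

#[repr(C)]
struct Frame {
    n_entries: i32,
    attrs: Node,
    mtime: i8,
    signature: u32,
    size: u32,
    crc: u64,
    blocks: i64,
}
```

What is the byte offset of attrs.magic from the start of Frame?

16

Node: seq at 0 (size 4, align 4) → ends 4; proto at 4 (size 4, align 4) → ends 8; version at 8 (size 1, align 1) → ends 9; pad 3 to align 4 for magic; magic at 12 (size 4, align 4) → ends 16; total 16 bytes, alignment 4
n_entries at 0 (size 4, align 4) → ends 4
attrs at 4 (size 16, align 4) → ends 20
within Node: magic at 12
4 + 12 = 16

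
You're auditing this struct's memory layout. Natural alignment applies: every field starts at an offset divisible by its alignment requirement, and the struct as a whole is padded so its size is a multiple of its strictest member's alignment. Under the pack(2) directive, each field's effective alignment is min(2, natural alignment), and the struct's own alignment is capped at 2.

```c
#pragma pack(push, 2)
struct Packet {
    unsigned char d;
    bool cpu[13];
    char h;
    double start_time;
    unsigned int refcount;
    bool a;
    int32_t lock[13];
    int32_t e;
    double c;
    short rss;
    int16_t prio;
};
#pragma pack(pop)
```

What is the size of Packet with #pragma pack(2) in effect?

98

d at 0 (size 1, align 1) → ends 1
cpu at 1 (size 13, align 1) → ends 14
h at 14 (size 1, align 1) → ends 15
pad 1 to align 2 for start_time
start_time at 16 (size 8, align 2) → ends 24
refcount at 24 (size 4, align 2) → ends 28
a at 28 (size 1, align 1) → ends 29
pad 1 to align 2 for lock
lock at 30 (size 52, align 2) → ends 82
e at 82 (size 4, align 2) → ends 86
c at 86 (size 8, align 2) → ends 94
rss at 94 (size 2, align 2) → ends 96
prio at 96 (size 2, align 2) → ends 98
total 98 bytes, alignment 2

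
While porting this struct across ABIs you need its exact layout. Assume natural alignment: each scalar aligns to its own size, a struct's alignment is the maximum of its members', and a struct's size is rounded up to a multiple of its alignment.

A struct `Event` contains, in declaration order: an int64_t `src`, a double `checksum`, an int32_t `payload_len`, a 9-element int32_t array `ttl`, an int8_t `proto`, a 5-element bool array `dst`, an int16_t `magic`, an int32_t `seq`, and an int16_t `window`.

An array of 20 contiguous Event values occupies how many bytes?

0..8  src  (8B, 8-aligned)
8..16  checksum  (8B, 8-aligned)
16..20  payload_len  (4B, 4-aligned)
20..56  ttl  (36B, 4-aligned)
56..57  proto  (1B, 1-aligned)
57..62  dst  (5B, 1-aligned)
62..64  magic  (2B, 2-aligned)
64..68  seq  (4B, 4-aligned)
68..70  window  (2B, 2-aligned)
70..72  -- tail padding (2B)
sizeof = 72, alignof = 8
array of 20: 20 × 72 = 1440

1440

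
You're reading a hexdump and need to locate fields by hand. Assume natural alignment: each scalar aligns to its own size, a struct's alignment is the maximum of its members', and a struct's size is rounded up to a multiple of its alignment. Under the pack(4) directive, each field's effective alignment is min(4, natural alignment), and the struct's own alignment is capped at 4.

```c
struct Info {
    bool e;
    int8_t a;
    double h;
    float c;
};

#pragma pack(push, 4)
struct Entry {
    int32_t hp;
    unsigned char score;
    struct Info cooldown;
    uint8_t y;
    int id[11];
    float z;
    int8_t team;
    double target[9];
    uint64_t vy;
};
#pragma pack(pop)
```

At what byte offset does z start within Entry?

80

Info: 0..1  e  (1B, 1-aligned); 1..2  a  (1B, 1-aligned); 2..8  -- padding (6B); 8..16  h  (8B, 8-aligned); 16..20  c  (4B, 4-aligned); 20..24  -- tail padding (4B); sizeof = 24, alignof = 8
0..4  hp  (4B, 4-aligned)
4..5  score  (1B, 1-aligned)
5..8  -- padding (3B)
8..32  cooldown  (24B, 4-aligned)
32..33  y  (1B, 1-aligned)
33..36  -- padding (3B)
36..80  id  (44B, 4-aligned)
80..84  z  (4B, 4-aligned)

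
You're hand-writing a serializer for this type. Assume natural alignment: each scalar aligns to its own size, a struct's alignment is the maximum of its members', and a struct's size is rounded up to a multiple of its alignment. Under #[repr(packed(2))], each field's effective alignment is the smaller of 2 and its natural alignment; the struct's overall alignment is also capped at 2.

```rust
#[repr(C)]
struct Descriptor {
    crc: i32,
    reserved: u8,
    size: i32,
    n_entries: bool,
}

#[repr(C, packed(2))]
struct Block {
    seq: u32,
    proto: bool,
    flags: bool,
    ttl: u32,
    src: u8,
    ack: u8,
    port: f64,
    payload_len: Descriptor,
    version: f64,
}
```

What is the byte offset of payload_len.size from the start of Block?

Descriptor: crc at 0 (size 4, align 4) → ends 4; reserved at 4 (size 1, align 1) → ends 5; pad 3 to align 4 for size; size at 8 (size 4, align 4) → ends 12; n_entries at 12 (size 1, align 1) → ends 13; tail pad 3 to reach multiple of 4; total 16 bytes, alignment 4
seq at 0 (size 4, align 2) → ends 4
proto at 4 (size 1, align 1) → ends 5
flags at 5 (size 1, align 1) → ends 6
ttl at 6 (size 4, align 2) → ends 10
src at 10 (size 1, align 1) → ends 11
ack at 11 (size 1, align 1) → ends 12
port at 12 (size 8, align 2) → ends 20
payload_len at 20 (size 16, align 2) → ends 36
within Descriptor: size at 8
20 + 8 = 28

28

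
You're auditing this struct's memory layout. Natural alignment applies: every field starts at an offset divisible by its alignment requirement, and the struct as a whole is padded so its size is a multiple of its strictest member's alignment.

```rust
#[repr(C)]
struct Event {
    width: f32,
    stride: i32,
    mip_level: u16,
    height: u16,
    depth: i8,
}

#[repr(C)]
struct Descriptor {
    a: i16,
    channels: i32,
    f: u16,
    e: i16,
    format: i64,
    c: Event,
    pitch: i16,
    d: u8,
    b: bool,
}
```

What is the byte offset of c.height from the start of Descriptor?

34

Event: @0: width [4B, align 4] → 4; @4: stride [4B, align 4] → 8; @8: mip_level [2B, align 2] → 10; @10: height [2B, align 2] → 12; @12: depth [1B, align 1] → 13; +3 tail pad (align 4); size 16, align 4
@0: a [2B, align 2] → 2
+2 pad (align 4)
@4: channels [4B, align 4] → 8
@8: f [2B, align 2] → 10
@10: e [2B, align 2] → 12
+4 pad (align 8)
@16: format [8B, align 8] → 24
@24: c [16B, align 4] → 40
within Event: height at 10
24 + 10 = 34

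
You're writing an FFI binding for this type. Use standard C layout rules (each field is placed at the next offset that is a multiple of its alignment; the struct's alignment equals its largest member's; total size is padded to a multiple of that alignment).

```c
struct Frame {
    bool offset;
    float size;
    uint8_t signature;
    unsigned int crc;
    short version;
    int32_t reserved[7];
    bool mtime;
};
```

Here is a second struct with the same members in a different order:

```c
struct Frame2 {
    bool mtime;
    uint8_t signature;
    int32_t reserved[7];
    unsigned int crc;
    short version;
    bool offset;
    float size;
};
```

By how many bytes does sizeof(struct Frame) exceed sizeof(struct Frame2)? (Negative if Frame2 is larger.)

@0: offset [1B, align 1] → 1
+3 pad (align 4)
@4: size [4B, align 4] → 8
@8: signature [1B, align 1] → 9
+3 pad (align 4)
@12: crc [4B, align 4] → 16
@16: version [2B, align 2] → 18
+2 pad (align 4)
@20: reserved [28B, align 4] → 48
@48: mtime [1B, align 1] → 49
+3 tail pad (align 4)
size 52, align 4
— Frame2 —
@0: mtime [1B, align 1] → 1
@1: signature [1B, align 1] → 2
+2 pad (align 4)
@4: reserved [28B, align 4] → 32
@32: crc [4B, align 4] → 36
@36: version [2B, align 2] → 38
@38: offset [1B, align 1] → 39
+1 pad (align 4)
@40: size [4B, align 4] → 44
size 44, align 4
52 − 44 = 8

8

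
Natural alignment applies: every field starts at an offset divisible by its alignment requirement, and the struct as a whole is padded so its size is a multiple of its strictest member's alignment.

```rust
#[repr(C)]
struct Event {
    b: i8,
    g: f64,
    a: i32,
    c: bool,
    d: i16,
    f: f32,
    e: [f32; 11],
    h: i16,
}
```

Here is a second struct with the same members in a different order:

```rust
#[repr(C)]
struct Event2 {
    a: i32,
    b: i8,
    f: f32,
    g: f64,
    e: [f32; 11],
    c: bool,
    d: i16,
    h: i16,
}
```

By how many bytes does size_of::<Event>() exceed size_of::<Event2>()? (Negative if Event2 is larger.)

0

0..1  b  (1B, 1-aligned)
1..8  -- padding (7B)
8..16  g  (8B, 8-aligned)
16..20  a  (4B, 4-aligned)
20..21  c  (1B, 1-aligned)
21..22  -- padding (1B)
22..24  d  (2B, 2-aligned)
24..28  f  (4B, 4-aligned)
28..72  e  (44B, 4-aligned)
72..74  h  (2B, 2-aligned)
74..80  -- tail padding (6B)
sizeof = 80, alignof = 8
— Event2 —
0..4  a  (4B, 4-aligned)
4..5  b  (1B, 1-aligned)
5..8  -- padding (3B)
8..12  f  (4B, 4-aligned)
12..16  -- padding (4B)
16..24  g  (8B, 8-aligned)
24..68  e  (44B, 4-aligned)
68..69  c  (1B, 1-aligned)
69..70  -- padding (1B)
70..72  d  (2B, 2-aligned)
72..74  h  (2B, 2-aligned)
74..80  -- tail padding (6B)
sizeof = 80, alignof = 8
80 − 80 = 0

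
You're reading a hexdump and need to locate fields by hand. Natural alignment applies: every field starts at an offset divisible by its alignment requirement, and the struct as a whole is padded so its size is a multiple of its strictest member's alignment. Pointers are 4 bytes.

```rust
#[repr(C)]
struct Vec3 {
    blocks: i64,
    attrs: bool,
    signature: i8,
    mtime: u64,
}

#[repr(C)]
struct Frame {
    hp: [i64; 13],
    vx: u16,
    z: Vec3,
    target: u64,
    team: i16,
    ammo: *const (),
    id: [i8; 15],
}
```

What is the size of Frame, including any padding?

168

Vec3: blocks at 0 (size 8, align 8) → ends 8; attrs at 8 (size 1, align 1) → ends 9; signature at 9 (size 1, align 1) → ends 10; pad 6 to align 8 for mtime; mtime at 16 (size 8, align 8) → ends 24; total 24 bytes, alignment 8
hp at 0 (size 104, align 8) → ends 104
vx at 104 (size 2, align 2) → ends 106
pad 6 to align 8 for z
z at 112 (size 24, align 8) → ends 136
target at 136 (size 8, align 8) → ends 144
team at 144 (size 2, align 2) → ends 146
pad 2 to align 4 for ammo
ammo at 148 (size 4, align 4) → ends 152
id at 152 (size 15, align 1) → ends 167
tail pad 1 to reach multiple of 8
total 168 bytes, alignment 8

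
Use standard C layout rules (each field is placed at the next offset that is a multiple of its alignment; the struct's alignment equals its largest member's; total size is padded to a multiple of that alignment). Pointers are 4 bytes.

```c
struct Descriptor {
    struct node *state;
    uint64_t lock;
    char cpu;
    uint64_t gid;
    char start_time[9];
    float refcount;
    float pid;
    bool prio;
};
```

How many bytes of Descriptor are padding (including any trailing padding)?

@0: state [4B, align 4] → 4
+4 pad (align 8)
@8: lock [8B, align 8] → 16
@16: cpu [1B, align 1] → 17
+7 pad (align 8)
@24: gid [8B, align 8] → 32
@32: start_time [9B, align 1] → 41
+3 pad (align 4)
@44: refcount [4B, align 4] → 48
@48: pid [4B, align 4] → 52
@52: prio [1B, align 1] → 53
+3 tail pad (align 8)
size 56, align 8
data bytes 39, size 56 → padding 17

17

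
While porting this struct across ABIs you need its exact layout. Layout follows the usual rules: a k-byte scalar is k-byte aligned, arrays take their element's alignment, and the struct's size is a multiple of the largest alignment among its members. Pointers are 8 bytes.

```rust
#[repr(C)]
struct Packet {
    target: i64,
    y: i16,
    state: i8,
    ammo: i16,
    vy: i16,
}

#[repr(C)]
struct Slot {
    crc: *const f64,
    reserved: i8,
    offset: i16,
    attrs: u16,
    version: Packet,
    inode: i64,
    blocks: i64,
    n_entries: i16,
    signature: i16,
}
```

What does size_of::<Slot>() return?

56 bytes

Packet: target at 0 (size 8, align 8) → ends 8; y at 8 (size 2, align 2) → ends 10; state at 10 (size 1, align 1) → ends 11; pad 1 to align 2 for ammo; ammo at 12 (size 2, align 2) → ends 14; vy at 14 (size 2, align 2) → ends 16; total 16 bytes, alignment 8
crc at 0 (size 8, align 8) → ends 8
reserved at 8 (size 1, align 1) → ends 9
pad 1 to align 2 for offset
offset at 10 (size 2, align 2) → ends 12
attrs at 12 (size 2, align 2) → ends 14
pad 2 to align 8 for version
version at 16 (size 16, align 8) → ends 32
inode at 32 (size 8, align 8) → ends 40
blocks at 40 (size 8, align 8) → ends 48
n_entries at 48 (size 2, align 2) → ends 50
signature at 50 (size 2, align 2) → ends 52
tail pad 4 to reach multiple of 8
total 56 bytes, alignment 8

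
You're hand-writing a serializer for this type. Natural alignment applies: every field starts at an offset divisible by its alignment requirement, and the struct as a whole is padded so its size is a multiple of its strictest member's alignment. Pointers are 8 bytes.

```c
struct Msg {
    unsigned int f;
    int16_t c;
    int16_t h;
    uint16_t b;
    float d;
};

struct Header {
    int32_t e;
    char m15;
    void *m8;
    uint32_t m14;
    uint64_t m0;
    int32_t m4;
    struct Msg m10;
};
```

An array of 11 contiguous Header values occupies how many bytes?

616

Msg: 0..4  f  (4B, 4-aligned); 4..6  c  (2B, 2-aligned); 6..8  h  (2B, 2-aligned); 8..10  b  (2B, 2-aligned); 10..12  -- padding (2B); 12..16  d  (4B, 4-aligned); sizeof = 16, alignof = 4
0..4  e  (4B, 4-aligned)
4..5  m15  (1B, 1-aligned)
5..8  -- padding (3B)
8..16  m8  (8B, 8-aligned)
16..20  m14  (4B, 4-aligned)
20..24  -- padding (4B)
24..32  m0  (8B, 8-aligned)
32..36  m4  (4B, 4-aligned)
36..52  m10  (16B, 4-aligned)
52..56  -- tail padding (4B)
sizeof = 56, alignof = 8
array of 11: 11 × 56 = 616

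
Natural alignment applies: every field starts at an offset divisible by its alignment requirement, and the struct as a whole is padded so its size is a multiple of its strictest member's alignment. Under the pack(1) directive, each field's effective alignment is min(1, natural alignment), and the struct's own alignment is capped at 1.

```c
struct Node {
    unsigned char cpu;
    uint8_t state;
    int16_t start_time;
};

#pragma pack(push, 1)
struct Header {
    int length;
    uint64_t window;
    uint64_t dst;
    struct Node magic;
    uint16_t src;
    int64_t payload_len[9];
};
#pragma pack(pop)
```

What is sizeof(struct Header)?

Node: @0: cpu [1B, align 1] → 1; @1: state [1B, align 1] → 2; @2: start_time [2B, align 2] → 4; size 4, align 2
@0: length [4B, align 1] → 4
@4: window [8B, align 1] → 12
@12: dst [8B, align 1] → 20
@20: magic [4B, align 1] → 24
@24: src [2B, align 1] → 26
@26: payload_len [72B, align 1] → 98
size 98, align 1

98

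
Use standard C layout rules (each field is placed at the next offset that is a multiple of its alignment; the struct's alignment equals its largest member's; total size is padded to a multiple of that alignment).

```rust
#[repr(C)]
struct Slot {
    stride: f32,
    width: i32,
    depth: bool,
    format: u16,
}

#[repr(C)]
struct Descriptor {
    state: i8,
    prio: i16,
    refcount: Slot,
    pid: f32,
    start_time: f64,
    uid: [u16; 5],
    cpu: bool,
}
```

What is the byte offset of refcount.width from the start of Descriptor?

8

Slot: stride at 0 (size 4, align 4) → ends 4; width at 4 (size 4, align 4) → ends 8; depth at 8 (size 1, align 1) → ends 9; pad 1 to align 2 for format; format at 10 (size 2, align 2) → ends 12; total 12 bytes, alignment 4
state at 0 (size 1, align 1) → ends 1
pad 1 to align 2 for prio
prio at 2 (size 2, align 2) → ends 4
refcount at 4 (size 12, align 4) → ends 16
within Slot: width at 4
4 + 4 = 8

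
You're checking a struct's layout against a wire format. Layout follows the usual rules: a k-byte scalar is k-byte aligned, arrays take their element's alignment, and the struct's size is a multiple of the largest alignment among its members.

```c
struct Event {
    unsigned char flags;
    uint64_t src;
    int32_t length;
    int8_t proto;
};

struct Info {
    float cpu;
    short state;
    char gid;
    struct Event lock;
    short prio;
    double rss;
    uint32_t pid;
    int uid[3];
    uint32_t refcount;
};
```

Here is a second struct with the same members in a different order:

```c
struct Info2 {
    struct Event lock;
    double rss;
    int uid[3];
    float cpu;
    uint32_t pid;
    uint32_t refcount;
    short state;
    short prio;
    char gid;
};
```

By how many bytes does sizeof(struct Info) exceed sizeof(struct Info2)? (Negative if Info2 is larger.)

8

Event: 0..1  flags  (1B, 1-aligned); 1..8  -- padding (7B); 8..16  src  (8B, 8-aligned); 16..20  length  (4B, 4-aligned); 20..21  proto  (1B, 1-aligned); 21..24  -- tail padding (3B); sizeof = 24, alignof = 8
0..4  cpu  (4B, 4-aligned)
4..6  state  (2B, 2-aligned)
6..7  gid  (1B, 1-aligned)
7..8  -- padding (1B)
8..32  lock  (24B, 8-aligned)
32..34  prio  (2B, 2-aligned)
34..40  -- padding (6B)
40..48  rss  (8B, 8-aligned)
48..52  pid  (4B, 4-aligned)
52..64  uid  (12B, 4-aligned)
64..68  refcount  (4B, 4-aligned)
68..72  -- tail padding (4B)
sizeof = 72, alignof = 8
— Info2 —
0..24  lock  (24B, 8-aligned)
24..32  rss  (8B, 8-aligned)
32..44  uid  (12B, 4-aligned)
44..48  cpu  (4B, 4-aligned)
48..52  pid  (4B, 4-aligned)
52..56  refcount  (4B, 4-aligned)
56..58  state  (2B, 2-aligned)
58..60  prio  (2B, 2-aligned)
60..61  gid  (1B, 1-aligned)
61..64  -- tail padding (3B)
sizeof = 64, alignof = 8
72 − 64 = 8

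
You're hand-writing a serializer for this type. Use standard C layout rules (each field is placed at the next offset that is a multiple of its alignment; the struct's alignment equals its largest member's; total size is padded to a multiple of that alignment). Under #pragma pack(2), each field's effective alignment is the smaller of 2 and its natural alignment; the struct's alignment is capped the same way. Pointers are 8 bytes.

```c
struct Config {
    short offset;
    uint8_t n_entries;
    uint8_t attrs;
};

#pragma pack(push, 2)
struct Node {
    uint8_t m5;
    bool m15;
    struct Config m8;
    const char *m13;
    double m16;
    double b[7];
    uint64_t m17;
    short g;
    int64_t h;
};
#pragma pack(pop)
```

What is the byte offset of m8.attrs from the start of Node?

5

Config: 0..2  offset  (2B, 2-aligned); 2..3  n_entries  (1B, 1-aligned); 3..4  attrs  (1B, 1-aligned); sizeof = 4, alignof = 2
0..1  m5  (1B, 1-aligned)
1..2  m15  (1B, 1-aligned)
2..6  m8  (4B, 2-aligned)
within Config: attrs at 3
2 + 3 = 5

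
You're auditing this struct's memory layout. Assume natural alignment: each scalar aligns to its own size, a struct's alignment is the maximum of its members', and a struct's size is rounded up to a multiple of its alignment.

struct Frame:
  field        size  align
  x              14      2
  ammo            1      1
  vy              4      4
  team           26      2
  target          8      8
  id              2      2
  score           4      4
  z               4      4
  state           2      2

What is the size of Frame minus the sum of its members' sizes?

x at 0 (size 14, align 2) → ends 14
ammo at 14 (size 1, align 1) → ends 15
pad 1 to align 4 for vy
vy at 16 (size 4, align 4) → ends 20
team at 20 (size 26, align 2) → ends 46
pad 2 to align 8 for target
target at 48 (size 8, align 8) → ends 56
id at 56 (size 2, align 2) → ends 58
pad 2 to align 4 for score
score at 60 (size 4, align 4) → ends 64
z at 64 (size 4, align 4) → ends 68
state at 68 (size 2, align 2) → ends 70
tail pad 2 to reach multiple of 8
total 72 bytes, alignment 8
data bytes 65, size 72 → padding 7

7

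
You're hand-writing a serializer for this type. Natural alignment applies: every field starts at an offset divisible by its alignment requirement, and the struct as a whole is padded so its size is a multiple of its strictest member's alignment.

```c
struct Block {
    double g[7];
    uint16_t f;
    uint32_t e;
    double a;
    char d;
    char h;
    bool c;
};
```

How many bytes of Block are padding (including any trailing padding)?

7

g at 0 (size 56, align 8) → ends 56
f at 56 (size 2, align 2) → ends 58
pad 2 to align 4 for e
e at 60 (size 4, align 4) → ends 64
a at 64 (size 8, align 8) → ends 72
d at 72 (size 1, align 1) → ends 73
h at 73 (size 1, align 1) → ends 74
c at 74 (size 1, align 1) → ends 75
tail pad 5 to reach multiple of 8
total 80 bytes, alignment 8
data bytes 73, size 80 → padding 7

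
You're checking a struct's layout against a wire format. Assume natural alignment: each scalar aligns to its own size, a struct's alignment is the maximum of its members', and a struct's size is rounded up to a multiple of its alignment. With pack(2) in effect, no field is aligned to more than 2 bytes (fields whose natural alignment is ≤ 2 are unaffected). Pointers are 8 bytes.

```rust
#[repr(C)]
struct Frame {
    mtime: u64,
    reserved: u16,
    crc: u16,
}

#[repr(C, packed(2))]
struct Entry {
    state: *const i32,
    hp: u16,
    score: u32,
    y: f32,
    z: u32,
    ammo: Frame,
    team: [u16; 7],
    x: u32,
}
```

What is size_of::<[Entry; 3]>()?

Frame: mtime at 0 (size 8, align 8) → ends 8; reserved at 8 (size 2, align 2) → ends 10; crc at 10 (size 2, align 2) → ends 12; tail pad 4 to reach multiple of 8; total 16 bytes, alignment 8
state at 0 (size 8, align 2) → ends 8
hp at 8 (size 2, align 2) → ends 10
score at 10 (size 4, align 2) → ends 14
y at 14 (size 4, align 2) → ends 18
z at 18 (size 4, align 2) → ends 22
ammo at 22 (size 16, align 2) → ends 38
team at 38 (size 14, align 2) → ends 52
x at 52 (size 4, align 2) → ends 56
total 56 bytes, alignment 2
array of 3: 3 × 56 = 168

168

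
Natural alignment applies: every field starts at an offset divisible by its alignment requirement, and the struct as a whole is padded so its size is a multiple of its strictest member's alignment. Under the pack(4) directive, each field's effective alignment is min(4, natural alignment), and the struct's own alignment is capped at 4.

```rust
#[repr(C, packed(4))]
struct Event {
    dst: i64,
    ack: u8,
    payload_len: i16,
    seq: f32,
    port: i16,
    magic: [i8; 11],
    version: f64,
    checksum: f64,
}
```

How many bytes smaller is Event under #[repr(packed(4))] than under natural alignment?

0

natural layout:
  0..8  dst  (8B, 8-aligned)
  8..9  ack  (1B, 1-aligned)
  9..10  -- padding (1B)
  10..12  payload_len  (2B, 2-aligned)
  12..16  seq  (4B, 4-aligned)
  16..18  port  (2B, 2-aligned)
  18..29  magic  (11B, 1-aligned)
  29..32  -- padding (3B)
  32..40  version  (8B, 8-aligned)
  40..48  checksum  (8B, 8-aligned)
  sizeof = 48, alignof = 8
packed(4) layout:
  0..8  dst  (8B, 4-aligned)
  8..9  ack  (1B, 1-aligned)
  9..10  -- padding (1B)
  10..12  payload_len  (2B, 2-aligned)
  12..16  seq  (4B, 4-aligned)
  16..18  port  (2B, 2-aligned)
  18..29  magic  (11B, 1-aligned)
  29..32  -- padding (3B)
  32..40  version  (8B, 4-aligned)
  40..48  checksum  (8B, 4-aligned)
  sizeof = 48, alignof = 4
48 − 48 = 0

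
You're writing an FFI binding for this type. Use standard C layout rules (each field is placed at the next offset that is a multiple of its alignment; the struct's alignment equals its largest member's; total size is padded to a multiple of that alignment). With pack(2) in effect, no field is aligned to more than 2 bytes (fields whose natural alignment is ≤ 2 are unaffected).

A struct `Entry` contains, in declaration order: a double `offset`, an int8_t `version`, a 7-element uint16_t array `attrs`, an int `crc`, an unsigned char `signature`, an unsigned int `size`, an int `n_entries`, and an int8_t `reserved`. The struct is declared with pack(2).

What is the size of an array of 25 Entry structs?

1000

0..8  offset  (8B, 2-aligned)
8..9  version  (1B, 1-aligned)
9..10  -- padding (1B)
10..24  attrs  (14B, 2-aligned)
24..28  crc  (4B, 2-aligned)
28..29  signature  (1B, 1-aligned)
29..30  -- padding (1B)
30..34  size  (4B, 2-aligned)
34..38  n_entries  (4B, 2-aligned)
38..39  reserved  (1B, 1-aligned)
39..40  -- tail padding (1B)
sizeof = 40, alignof = 2
array of 25: 25 × 40 = 1000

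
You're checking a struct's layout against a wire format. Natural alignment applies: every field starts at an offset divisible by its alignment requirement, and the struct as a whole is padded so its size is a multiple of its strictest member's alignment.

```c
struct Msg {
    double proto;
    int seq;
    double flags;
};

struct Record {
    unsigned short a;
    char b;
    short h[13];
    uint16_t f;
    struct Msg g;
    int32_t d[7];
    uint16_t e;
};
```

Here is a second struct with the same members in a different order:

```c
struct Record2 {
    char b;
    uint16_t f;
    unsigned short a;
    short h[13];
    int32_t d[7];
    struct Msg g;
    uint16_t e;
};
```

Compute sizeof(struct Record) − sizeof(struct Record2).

Msg: 0..8  proto  (8B, 8-aligned); 8..12  seq  (4B, 4-aligned); 12..16  -- padding (4B); 16..24  flags  (8B, 8-aligned); sizeof = 24, alignof = 8
0..2  a  (2B, 2-aligned)
2..3  b  (1B, 1-aligned)
3..4  -- padding (1B)
4..30  h  (26B, 2-aligned)
30..32  f  (2B, 2-aligned)
32..56  g  (24B, 8-aligned)
56..84  d  (28B, 4-aligned)
84..86  e  (2B, 2-aligned)
86..88  -- tail padding (2B)
sizeof = 88, alignof = 8
— Record2 —
0..1  b  (1B, 1-aligned)
1..2  -- padding (1B)
2..4  f  (2B, 2-aligned)
4..6  a  (2B, 2-aligned)
6..32  h  (26B, 2-aligned)
32..60  d  (28B, 4-aligned)
60..64  -- padding (4B)
64..88  g  (24B, 8-aligned)
88..90  e  (2B, 2-aligned)
90..96  -- tail padding (6B)
sizeof = 96, alignof = 8
88 − 96 = -8

-8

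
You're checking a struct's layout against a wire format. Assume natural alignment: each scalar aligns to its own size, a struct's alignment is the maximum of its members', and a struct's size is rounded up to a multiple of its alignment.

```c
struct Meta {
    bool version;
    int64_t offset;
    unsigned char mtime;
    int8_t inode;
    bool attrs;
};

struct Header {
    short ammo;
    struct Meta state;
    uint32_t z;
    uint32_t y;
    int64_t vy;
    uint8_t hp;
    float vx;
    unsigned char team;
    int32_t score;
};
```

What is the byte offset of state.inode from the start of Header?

Meta: 0..1  version  (1B, 1-aligned); 1..8  -- padding (7B); 8..16  offset  (8B, 8-aligned); 16..17  mtime  (1B, 1-aligned); 17..18  inode  (1B, 1-aligned); 18..19  attrs  (1B, 1-aligned); 19..24  -- tail padding (5B); sizeof = 24, alignof = 8
0..2  ammo  (2B, 2-aligned)
2..8  -- padding (6B)
8..32  state  (24B, 8-aligned)
within Meta: inode at 17
8 + 17 = 25

25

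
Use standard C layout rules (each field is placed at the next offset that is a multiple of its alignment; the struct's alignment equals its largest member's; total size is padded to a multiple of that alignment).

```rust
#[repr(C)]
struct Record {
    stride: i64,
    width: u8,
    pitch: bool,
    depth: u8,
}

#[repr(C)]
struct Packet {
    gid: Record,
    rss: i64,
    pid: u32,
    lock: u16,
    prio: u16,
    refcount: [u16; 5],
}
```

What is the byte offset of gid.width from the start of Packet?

Record: @0: stride [8B, align 8] → 8; @8: width [1B, align 1] → 9; @9: pitch [1B, align 1] → 10; @10: depth [1B, align 1] → 11; +5 tail pad (align 8); size 16, align 8
@0: gid [16B, align 8] → 16
within Record: width at 8
0 + 8 = 8

8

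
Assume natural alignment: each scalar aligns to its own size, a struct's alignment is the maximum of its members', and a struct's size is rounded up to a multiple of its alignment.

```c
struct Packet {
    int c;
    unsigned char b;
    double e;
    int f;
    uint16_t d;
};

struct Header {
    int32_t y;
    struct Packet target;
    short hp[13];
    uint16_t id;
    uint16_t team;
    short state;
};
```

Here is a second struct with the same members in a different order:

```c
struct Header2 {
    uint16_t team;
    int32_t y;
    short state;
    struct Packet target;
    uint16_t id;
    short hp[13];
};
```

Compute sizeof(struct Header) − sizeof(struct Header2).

-8

Packet: 0..4  c  (4B, 4-aligned); 4..5  b  (1B, 1-aligned); 5..8  -- padding (3B); 8..16  e  (8B, 8-aligned); 16..20  f  (4B, 4-aligned); 20..22  d  (2B, 2-aligned); 22..24  -- tail padding (2B); sizeof = 24, alignof = 8
0..4  y  (4B, 4-aligned)
4..8  -- padding (4B)
8..32  target  (24B, 8-aligned)
32..58  hp  (26B, 2-aligned)
58..60  id  (2B, 2-aligned)
60..62  team  (2B, 2-aligned)
62..64  state  (2B, 2-aligned)
sizeof = 64, alignof = 8
— Header2 —
0..2  team  (2B, 2-aligned)
2..4  -- padding (2B)
4..8  y  (4B, 4-aligned)
8..10  state  (2B, 2-aligned)
10..16  -- padding (6B)
16..40  target  (24B, 8-aligned)
40..42  id  (2B, 2-aligned)
42..68  hp  (26B, 2-aligned)
68..72  -- tail padding (4B)
sizeof = 72, alignof = 8
64 − 72 = -8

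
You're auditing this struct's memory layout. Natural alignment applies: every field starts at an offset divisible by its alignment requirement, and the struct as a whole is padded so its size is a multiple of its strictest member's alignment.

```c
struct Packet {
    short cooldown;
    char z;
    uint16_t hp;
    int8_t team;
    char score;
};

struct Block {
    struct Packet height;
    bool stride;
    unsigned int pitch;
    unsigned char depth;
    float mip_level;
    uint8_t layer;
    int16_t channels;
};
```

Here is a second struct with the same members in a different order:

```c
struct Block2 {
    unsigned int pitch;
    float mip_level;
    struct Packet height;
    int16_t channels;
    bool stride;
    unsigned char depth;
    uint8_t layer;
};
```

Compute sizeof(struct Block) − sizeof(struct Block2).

Packet: 0..2  cooldown  (2B, 2-aligned); 2..3  z  (1B, 1-aligned); 3..4  -- padding (1B); 4..6  hp  (2B, 2-aligned); 6..7  team  (1B, 1-aligned); 7..8  score  (1B, 1-aligned); sizeof = 8, alignof = 2
0..8  height  (8B, 2-aligned)
8..9  stride  (1B, 1-aligned)
9..12  -- padding (3B)
12..16  pitch  (4B, 4-aligned)
16..17  depth  (1B, 1-aligned)
17..20  -- padding (3B)
20..24  mip_level  (4B, 4-aligned)
24..25  layer  (1B, 1-aligned)
25..26  -- padding (1B)
26..28  channels  (2B, 2-aligned)
sizeof = 28, alignof = 4
— Block2 —
0..4  pitch  (4B, 4-aligned)
4..8  mip_level  (4B, 4-aligned)
8..16  height  (8B, 2-aligned)
16..18  channels  (2B, 2-aligned)
18..19  stride  (1B, 1-aligned)
19..20  depth  (1B, 1-aligned)
20..21  layer  (1B, 1-aligned)
21..24  -- tail padding (3B)
sizeof = 24, alignof = 4
28 − 24 = 4

4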